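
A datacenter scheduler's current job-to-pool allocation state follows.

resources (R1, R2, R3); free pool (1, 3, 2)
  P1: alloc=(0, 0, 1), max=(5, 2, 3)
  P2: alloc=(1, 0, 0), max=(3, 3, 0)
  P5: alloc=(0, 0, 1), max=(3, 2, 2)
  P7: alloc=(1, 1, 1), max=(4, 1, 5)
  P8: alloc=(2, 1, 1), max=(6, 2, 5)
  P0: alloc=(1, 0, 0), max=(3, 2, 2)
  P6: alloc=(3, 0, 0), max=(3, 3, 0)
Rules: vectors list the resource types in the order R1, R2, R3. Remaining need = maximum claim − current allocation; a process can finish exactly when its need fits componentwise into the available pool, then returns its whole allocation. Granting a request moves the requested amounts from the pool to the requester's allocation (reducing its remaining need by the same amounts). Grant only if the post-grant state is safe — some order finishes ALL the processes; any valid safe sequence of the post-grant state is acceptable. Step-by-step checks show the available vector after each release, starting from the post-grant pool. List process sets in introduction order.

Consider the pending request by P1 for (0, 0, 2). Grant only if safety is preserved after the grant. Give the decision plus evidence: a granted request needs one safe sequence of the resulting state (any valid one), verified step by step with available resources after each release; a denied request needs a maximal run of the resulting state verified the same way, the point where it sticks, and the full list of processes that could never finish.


GRANT: granting preserves safety; a valid post-grant sequence is P6, P2, P1, P5, P0, P7, P8.
Key observation: post-grant, (1, 3, 0) remains, and an order beginning with P6 completes everyone.
Step-by-step check of the post-grant state:
  pool = (1, 3, 0)
  run P6 (needs (0, 3, 0), free (1, 3, 0)); after release of (3, 0, 0) the pool is (4, 3, 0)
  run P2 (needs (2, 3, 0), free (4, 3, 0)); after release of (1, 0, 0) the pool is (5, 3, 0)
  run P1 (needs (5, 2, 0), free (5, 3, 0)); after release of (0, 0, 3) the pool is (5, 3, 3)
  run P5 (needs (3, 2, 1), free (5, 3, 3)); after release of (0, 0, 1) the pool is (5, 3, 4)
  run P0 (needs (2, 2, 2), free (5, 3, 4)); after release of (1, 0, 0) the pool is (6, 3, 4)
  run P7 (needs (3, 0, 4), free (6, 3, 4)); after release of (1, 1, 1) the pool is (7, 4, 5)
  run P8 (needs (4, 1, 4), free (7, 4, 5)); after release of (2, 1, 1) the pool is (9, 5, 6)


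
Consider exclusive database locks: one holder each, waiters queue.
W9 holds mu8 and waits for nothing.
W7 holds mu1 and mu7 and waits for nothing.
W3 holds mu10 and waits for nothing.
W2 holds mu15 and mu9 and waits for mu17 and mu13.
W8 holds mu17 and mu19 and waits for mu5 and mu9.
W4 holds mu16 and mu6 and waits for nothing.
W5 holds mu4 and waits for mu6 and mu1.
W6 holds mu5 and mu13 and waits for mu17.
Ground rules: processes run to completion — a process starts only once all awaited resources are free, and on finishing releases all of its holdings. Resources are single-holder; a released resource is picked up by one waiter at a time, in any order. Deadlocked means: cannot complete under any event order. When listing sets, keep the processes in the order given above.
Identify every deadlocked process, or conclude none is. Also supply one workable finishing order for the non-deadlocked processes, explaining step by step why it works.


Deadlocked: W2, W8 and W6.
Key observation: W2 -> W8 -> W2 is a circular wait — nothing in it can go first; W6 is caught in further circular waits.
One completion order for the rest: W4, W7, W9, W3, W5.
Walking it through:
  W4: no waits; runs immediately, freeing mu16 and mu6
  W7: no waits; runs immediately, freeing mu1 and mu7
  W9: no waits; runs immediately, freeing mu8
  W3: no waits; runs immediately, freeing mu10
  run W5 (all its waits — mu6 and mu1 — are resolved); releases mu4


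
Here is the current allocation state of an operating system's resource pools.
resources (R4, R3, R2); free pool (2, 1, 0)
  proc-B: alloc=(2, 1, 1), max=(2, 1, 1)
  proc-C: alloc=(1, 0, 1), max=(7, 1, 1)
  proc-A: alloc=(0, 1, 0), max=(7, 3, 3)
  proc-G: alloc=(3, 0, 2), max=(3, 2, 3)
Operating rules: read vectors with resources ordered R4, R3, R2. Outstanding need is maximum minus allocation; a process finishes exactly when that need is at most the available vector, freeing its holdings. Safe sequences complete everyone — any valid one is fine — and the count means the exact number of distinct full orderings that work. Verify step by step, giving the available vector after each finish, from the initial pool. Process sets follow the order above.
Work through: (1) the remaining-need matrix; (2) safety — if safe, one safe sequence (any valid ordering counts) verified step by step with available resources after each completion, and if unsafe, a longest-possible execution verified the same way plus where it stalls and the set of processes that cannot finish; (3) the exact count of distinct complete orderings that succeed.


(1) Need matrix, components ordered R4, R3, R2:
  proc-B: (0, 0, 0)
  proc-C: (6, 1, 0)
  proc-A: (7, 2, 3)
  proc-G: (0, 2, 1)
(2) SAFE, for example via the order proc-B, proc-G, proc-A, proc-C.
Key observation: at proc-G the run first touches a limit — (0, 2, 1) against (4, 2, 1), exact on a resource it actually requests.
Step-by-step check:
  pool = (2, 1, 0)
  proc-B: need (0, 0, 0) fits (2, 1, 0); releases (2, 1, 1), pool now (4, 2, 1)
  proc-G: need (0, 2, 1) fits (4, 2, 1); releases (3, 0, 2), pool now (7, 2, 3)
  proc-A: need (7, 2, 3) fits (7, 2, 3); releases (0, 1, 0), pool now (7, 3, 3)
  proc-C: need (6, 1, 0) fits (7, 3, 3); releases (1, 0, 1), pool now (8, 3, 4)
(3) Exactly 2 of the possible complete orderings are safe sequences.


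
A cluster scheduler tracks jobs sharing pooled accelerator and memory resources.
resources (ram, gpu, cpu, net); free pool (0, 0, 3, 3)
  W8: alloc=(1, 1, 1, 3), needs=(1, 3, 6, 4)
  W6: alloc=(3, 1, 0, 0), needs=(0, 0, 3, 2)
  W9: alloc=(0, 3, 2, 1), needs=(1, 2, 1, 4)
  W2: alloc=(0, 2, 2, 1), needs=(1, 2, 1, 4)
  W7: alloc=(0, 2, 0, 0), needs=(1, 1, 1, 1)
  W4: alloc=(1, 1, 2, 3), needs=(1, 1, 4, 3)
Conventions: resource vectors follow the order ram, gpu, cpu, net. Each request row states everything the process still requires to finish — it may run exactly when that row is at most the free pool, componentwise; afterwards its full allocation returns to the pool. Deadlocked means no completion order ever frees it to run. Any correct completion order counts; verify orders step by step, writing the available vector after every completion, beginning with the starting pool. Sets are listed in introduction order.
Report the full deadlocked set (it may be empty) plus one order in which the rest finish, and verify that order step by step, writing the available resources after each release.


Deadlocked: W8, W9, W2 and W4.
Key observation: after W6, W7 the pool peaks at (3, 3, 3, 3), and each blocked process is short somewhere: W8 on cpu, net; W9 on net; W2 on net; W4 on cpu.
A valid finishing order for the others: W6, W7. Check, step by step:
  pool = (0, 0, 3, 3)
  run W6 (needs (0, 0, 3, 2), free (0, 0, 3, 3)); after release of (3, 1, 0, 0) the pool is (3, 1, 3, 3)
  run W7 (needs (1, 1, 1, 1), free (3, 1, 3, 3)); after release of (0, 2, 0, 0) the pool is (3, 3, 3, 3)
The stuck group stays short no matter what:
  W8 still needs (1, 3, 6, 4) but only (3, 3, 3, 3) is free — short on cpu and net
  W9 still needs (1, 2, 1, 4) but only (3, 3, 3, 3) is free — short on net
  W2 still needs (1, 2, 1, 4) but only (3, 3, 3, 3) is free — short on net
  W4 still needs (1, 1, 4, 3) but only (3, 3, 3, 3) is free — short on cpu


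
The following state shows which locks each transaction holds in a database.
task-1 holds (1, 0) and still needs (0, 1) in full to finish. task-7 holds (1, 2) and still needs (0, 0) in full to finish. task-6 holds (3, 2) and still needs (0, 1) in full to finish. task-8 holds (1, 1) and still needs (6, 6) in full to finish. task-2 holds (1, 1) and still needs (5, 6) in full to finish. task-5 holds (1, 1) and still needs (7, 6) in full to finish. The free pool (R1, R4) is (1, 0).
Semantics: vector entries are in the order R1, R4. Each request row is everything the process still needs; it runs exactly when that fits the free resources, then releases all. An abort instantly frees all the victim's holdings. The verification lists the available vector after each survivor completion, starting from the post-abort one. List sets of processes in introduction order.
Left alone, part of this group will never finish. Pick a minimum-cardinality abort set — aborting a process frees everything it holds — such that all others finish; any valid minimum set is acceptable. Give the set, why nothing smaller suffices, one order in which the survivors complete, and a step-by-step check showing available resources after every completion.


Minimum abort set: task-8 and task-2.
Key observation: no ordering could ever have run task-5 before the abort of task-8 and task-2; with (2, 2) back in the pool it fits at step 4.
Why nothing smaller works — every single abort fails: task-1 alone leaves task-8 blocked (short on R4); task-7 alone leaves task-8 blocked (short on R4); task-6 alone leaves task-8 blocked (short on R4); task-8 alone leaves task-2 blocked (short on R4); task-2 alone leaves task-8 blocked (short on R4); task-5 alone leaves task-8 blocked (short on R4).
The survivors complete as task-1, task-7, task-6, task-5. Step-by-step check (starting from the post-abort pool):
  pool = (3, 2)
  task-1 needs (0, 1) <= (3, 2) -> finishes; pool += (1, 0) = (4, 2)
  task-7 needs (0, 0) <= (4, 2) -> finishes; pool += (1, 2) = (5, 4)
  task-6 needs (0, 1) <= (5, 4) -> finishes; pool += (3, 2) = (8, 6)
  task-5 needs (7, 6) <= (8, 6) -> finishes; pool += (1, 1) = (9, 7)


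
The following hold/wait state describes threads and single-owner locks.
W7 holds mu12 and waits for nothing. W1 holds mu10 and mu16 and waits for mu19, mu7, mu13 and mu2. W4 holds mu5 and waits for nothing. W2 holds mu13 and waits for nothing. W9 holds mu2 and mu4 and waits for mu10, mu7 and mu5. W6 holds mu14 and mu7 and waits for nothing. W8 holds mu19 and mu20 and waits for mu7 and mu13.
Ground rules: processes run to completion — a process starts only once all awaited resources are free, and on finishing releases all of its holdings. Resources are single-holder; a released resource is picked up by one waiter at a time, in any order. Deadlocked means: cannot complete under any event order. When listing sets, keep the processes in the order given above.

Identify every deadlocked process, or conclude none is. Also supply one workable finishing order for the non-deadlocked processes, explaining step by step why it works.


Deadlocked: W1 and W9.
Key observation: the cycle W1 -> W9 -> W1 can never break — each member waits on the next; no other process is dragged down with it.
The rest can finish in the order W2, W7, W6, W4, W8.
Walking it through:
  W2 waits on nothing -> runs at once and releases mu13
  W7 waits on nothing -> runs at once and releases mu12
  W6 waits on nothing -> runs at once and releases mu14 and mu7
  W4 waits on nothing -> runs at once and releases mu5
  W8: everything it awaited (mu7 and mu13) is free; runs, freeing mu19 and mu20


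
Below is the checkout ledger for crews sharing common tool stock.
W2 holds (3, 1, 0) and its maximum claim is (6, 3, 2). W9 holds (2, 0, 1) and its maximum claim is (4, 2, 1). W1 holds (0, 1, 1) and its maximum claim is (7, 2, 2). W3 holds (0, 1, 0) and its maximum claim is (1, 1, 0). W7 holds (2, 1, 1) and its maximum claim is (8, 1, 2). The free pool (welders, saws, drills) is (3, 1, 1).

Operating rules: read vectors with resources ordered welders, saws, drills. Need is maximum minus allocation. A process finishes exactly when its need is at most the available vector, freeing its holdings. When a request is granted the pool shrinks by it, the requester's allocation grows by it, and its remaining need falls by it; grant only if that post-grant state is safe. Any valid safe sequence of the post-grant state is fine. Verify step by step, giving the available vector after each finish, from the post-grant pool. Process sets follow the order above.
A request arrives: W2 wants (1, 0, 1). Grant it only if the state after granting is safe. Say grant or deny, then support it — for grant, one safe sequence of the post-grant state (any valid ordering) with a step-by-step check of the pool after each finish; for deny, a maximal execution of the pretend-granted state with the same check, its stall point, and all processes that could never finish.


GRANT: granting preserves safety; a valid post-grant sequence is W3, W9, W2, W1, W7.
Key observation: the transfer keeps a workable pool ((2, 1, 0)); W3 starts the safe sequence.
Verifying the post-grant state step by step:
  pool = (2, 1, 0)
  run W3 (needs (1, 0, 0), free (2, 1, 0)); after release of (0, 1, 0) the pool is (2, 2, 0)
  run W9 (needs (2, 2, 0), free (2, 2, 0)); after release of (2, 0, 1) the pool is (4, 2, 1)
  run W2 (needs (2, 2, 1), free (4, 2, 1)); after release of (4, 1, 1) the pool is (8, 3, 2)
  run W1 (needs (7, 1, 1), free (8, 3, 2)); after release of (0, 1, 1) the pool is (8, 4, 3)
  run W7 (needs (6, 0, 1), free (8, 4, 3)); after release of (2, 1, 1) the pool is (10, 5, 4)


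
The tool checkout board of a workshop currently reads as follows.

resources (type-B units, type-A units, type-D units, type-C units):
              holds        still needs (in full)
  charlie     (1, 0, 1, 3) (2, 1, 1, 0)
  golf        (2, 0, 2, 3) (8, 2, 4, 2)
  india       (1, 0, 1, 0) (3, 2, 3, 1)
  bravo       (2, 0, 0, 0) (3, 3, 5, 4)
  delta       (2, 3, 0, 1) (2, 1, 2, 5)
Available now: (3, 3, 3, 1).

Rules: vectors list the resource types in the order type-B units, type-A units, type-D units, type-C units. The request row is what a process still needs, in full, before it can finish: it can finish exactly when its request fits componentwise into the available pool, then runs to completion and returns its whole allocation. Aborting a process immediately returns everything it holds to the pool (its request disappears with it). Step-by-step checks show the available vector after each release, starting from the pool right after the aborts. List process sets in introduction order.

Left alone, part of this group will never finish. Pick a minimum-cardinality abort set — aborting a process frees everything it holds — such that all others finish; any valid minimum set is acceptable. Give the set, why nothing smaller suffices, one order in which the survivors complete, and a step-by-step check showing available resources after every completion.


Abort delta.
Key observation: no ordering could ever have run golf before the abort of delta; with (2, 3, 0, 1) back in the pool it fits at step 4.
Why nothing smaller works: aborting no one leaves the state deadlocked as given.
One survivor order: charlie, india, bravo, golf. Step-by-step check (post-abort pool first):
  pool = (5, 6, 3, 2)
  run charlie (needs (2, 1, 1, 0), free (5, 6, 3, 2)); after release of (1, 0, 1, 3) the pool is (6, 6, 4, 5)
  run india (needs (3, 2, 3, 1), free (6, 6, 4, 5)); after release of (1, 0, 1, 0) the pool is (7, 6, 5, 5)
  run bravo (needs (3, 3, 5, 4), free (7, 6, 5, 5)); after release of (2, 0, 0, 0) the pool is (9, 6, 5, 5)
  run golf (needs (8, 2, 4, 2), free (9, 6, 5, 5)); after release of (2, 0, 2, 3) the pool is (11, 6, 7, 8)


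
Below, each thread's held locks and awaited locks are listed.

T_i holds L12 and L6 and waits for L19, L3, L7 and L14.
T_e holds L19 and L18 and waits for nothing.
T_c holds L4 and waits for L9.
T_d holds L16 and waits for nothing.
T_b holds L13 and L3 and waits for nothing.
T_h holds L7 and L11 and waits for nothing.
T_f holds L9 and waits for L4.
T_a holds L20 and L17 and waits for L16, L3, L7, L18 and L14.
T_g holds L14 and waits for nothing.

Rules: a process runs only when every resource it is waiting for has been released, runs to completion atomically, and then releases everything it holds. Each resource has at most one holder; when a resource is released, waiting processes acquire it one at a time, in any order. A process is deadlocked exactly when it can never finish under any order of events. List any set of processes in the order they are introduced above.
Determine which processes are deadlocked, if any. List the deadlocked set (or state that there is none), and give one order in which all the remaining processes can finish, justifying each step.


The deadlocked set is T_c and T_f.
Key observation: the loop T_c -> T_f -> T_c blocks itself forever; no other process is dragged down with it.
One completion order for the rest: T_e, T_h, T_d, T_g, T_b, T_i, T_a.
Check, step by step:
  T_e: no waits; runs immediately, freeing L19 and L18
  T_h: no waits; runs immediately, freeing L7 and L11
  T_d: no waits; runs immediately, freeing L16
  T_g: no waits; runs immediately, freeing L14
  T_b: no waits; runs immediately, freeing L13 and L3
  run T_i (all its waits — L19, L3, L7 and L14 — are resolved); releases L12 and L6
  run T_a (all its waits — L16, L3, L7, L18 and L14 — are resolved); releases L20 and L17


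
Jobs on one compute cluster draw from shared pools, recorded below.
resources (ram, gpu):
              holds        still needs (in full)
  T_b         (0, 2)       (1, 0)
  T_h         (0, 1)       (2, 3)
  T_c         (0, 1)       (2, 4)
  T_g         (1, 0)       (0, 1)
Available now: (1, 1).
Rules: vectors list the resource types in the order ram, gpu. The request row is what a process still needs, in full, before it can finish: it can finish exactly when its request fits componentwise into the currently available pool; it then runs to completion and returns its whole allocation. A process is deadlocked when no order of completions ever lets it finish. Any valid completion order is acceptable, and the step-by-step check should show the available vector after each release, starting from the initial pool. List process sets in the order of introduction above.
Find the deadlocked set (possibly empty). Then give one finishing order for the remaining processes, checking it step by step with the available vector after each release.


No process is deadlocked.
Key observation: starting with T_g, each completion frees enough for the next — no one is permanently blocked.
One completion order for the rest: T_g, T_b, T_h, T_c. Verifying each step:
  pool = (1, 1)
  run T_g (needs (0, 1), free (1, 1)); after release of (1, 0) the pool is (2, 1)
  run T_b (needs (1, 0), free (2, 1)); after release of (0, 2) the pool is (2, 3)
  run T_h (needs (2, 3), free (2, 3)); after release of (0, 1) the pool is (2, 4)
  run T_c (needs (2, 4), free (2, 4)); after release of (0, 1) the pool is (2, 5)


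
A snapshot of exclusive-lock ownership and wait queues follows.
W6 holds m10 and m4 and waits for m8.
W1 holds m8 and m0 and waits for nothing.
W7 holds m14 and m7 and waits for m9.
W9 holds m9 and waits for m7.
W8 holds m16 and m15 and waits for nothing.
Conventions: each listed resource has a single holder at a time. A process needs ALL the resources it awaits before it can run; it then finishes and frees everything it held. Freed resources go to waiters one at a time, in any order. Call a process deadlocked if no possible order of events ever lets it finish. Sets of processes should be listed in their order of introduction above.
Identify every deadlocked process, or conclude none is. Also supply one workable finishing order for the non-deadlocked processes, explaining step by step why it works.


Deadlocked set: W7 and W9.
Key observation: the waits loop around W7 -> W9 -> W7 with no way out; no other process is dragged down with it.
A valid finishing order for the others: W1, W6, W8.
Check, step by step:
  W1 waits on nothing -> runs at once and releases m8 and m0
  W6: everything it awaited (m8) is free; runs, freeing m10 and m4
  W8 waits on nothing -> runs at once and releases m16 and m15


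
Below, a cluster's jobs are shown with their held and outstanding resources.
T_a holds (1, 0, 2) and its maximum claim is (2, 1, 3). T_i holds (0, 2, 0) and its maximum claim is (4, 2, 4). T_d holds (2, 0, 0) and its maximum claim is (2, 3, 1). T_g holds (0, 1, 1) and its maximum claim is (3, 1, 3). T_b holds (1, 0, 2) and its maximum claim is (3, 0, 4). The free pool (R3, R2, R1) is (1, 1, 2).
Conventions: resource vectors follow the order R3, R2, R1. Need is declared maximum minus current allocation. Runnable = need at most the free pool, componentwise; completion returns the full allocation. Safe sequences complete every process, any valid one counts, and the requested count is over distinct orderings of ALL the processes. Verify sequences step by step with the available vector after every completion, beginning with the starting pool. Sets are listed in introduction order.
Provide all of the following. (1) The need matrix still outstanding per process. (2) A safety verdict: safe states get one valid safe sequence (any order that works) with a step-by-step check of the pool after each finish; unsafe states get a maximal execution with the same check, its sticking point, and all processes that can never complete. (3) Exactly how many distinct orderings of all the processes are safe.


(1) Outstanding need per process (order R3, R2, R1):
  T_a: (1, 1, 1)
  T_i: (4, 0, 4)
  T_d: (0, 3, 1)
  T_g: (3, 0, 2)
  T_b: (2, 0, 2)
(2) UNSAFE.
Key observation: after T_a, T_b, T_g the pool peaks at (3, 2, 7), and each blocked process is short somewhere: T_i on R3; T_d on R2.
A maximal execution: T_a, T_b, T_g — then nothing else fits. Verifying each step:
  pool = (1, 1, 2)
  T_a needs (1, 1, 1) <= (1, 1, 2) -> finishes; pool += (1, 0, 2) = (2, 1, 4)
  T_b needs (2, 0, 2) <= (2, 1, 4) -> finishes; pool += (1, 0, 2) = (3, 1, 6)
  T_g needs (3, 0, 2) <= (3, 1, 6) -> finishes; pool += (0, 1, 1) = (3, 2, 7)
  T_i still needs (4, 0, 4) but only (3, 2, 7) is free — short on R3
  T_d still needs (0, 3, 1) but only (3, 2, 7) is free — short on R2
Never able to finish: T_i and T_d.
(3) Exactly 0 of the possible complete orderings are safe sequences.


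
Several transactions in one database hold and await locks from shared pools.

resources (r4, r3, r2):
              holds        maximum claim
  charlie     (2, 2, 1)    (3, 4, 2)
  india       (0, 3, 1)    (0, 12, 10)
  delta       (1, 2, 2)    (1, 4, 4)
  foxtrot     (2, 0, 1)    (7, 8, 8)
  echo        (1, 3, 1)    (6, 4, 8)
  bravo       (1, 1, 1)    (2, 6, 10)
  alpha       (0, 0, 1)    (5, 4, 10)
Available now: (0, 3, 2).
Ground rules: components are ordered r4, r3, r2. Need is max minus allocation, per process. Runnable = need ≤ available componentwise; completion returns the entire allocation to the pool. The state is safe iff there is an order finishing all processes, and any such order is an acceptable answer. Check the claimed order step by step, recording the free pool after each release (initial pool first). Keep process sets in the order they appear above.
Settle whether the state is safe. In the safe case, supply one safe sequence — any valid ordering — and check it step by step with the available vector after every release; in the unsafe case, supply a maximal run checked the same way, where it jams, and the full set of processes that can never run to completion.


UNSAFE — no complete ordering exists.
Key observation: even finishing delta, charlie leaves just (3, 7, 5) free — too little r2 for any of the remaining processes.
A maximal execution: delta, charlie — then nothing else fits. Check, step by step:
  pool = (0, 3, 2)
  delta: need (0, 2, 2) fits (0, 3, 2); releases (1, 2, 2), pool now (1, 5, 4)
  charlie: need (1, 2, 1) fits (1, 5, 4); releases (2, 2, 1), pool now (3, 7, 5)
  india still needs (0, 9, 9) but only (3, 7, 5) is free — short on r3 and r2
  foxtrot still needs (5, 8, 7) but only (3, 7, 5) is free — short on r4, r3 and r2
  echo still needs (5, 1, 7) but only (3, 7, 5) is free — short on r4 and r2
  bravo still needs (1, 5, 9) but only (3, 7, 5) is free — short on r2
  alpha still needs (5, 4, 9) but only (3, 7, 5) is free — short on r4 and r2
Processes that can never finish: india, foxtrot, echo, bravo and alpha.


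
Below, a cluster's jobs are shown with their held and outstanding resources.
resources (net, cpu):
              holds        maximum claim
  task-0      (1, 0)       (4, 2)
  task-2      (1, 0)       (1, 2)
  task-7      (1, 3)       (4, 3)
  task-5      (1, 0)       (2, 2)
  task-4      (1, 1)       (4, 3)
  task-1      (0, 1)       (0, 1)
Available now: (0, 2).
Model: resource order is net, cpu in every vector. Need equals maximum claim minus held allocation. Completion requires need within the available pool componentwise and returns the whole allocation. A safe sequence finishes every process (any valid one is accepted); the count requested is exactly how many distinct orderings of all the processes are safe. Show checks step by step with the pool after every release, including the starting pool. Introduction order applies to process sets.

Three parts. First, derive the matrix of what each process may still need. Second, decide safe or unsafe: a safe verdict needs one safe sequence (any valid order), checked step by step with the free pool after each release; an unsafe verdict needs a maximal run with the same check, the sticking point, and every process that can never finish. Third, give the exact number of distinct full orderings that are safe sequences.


(1) Outstanding need per process (order net, cpu):
  task-0: (3, 2)
  task-2: (0, 2)
  task-7: (3, 0)
  task-5: (1, 2)
  task-4: (3, 2)
  task-1: (0, 0)
(2) The state is UNSAFE.
Key observation: once task-2, task-1, task-5 finish, the pool peaks at (2, 3) — and every remaining process still needs more net than that.
Going as far as possible: task-2, task-1, task-5; after that, nothing fits. Verifying each step:
  pool = (0, 2)
  task-2: need (0, 2) fits (0, 2); releases (1, 0), pool now (1, 2)
  task-1: need (0, 0) fits (1, 2); releases (0, 1), pool now (1, 3)
  task-5: need (1, 2) fits (1, 3); releases (1, 0), pool now (2, 3)
  task-0 still needs (3, 2) but only (2, 3) is free — short on net
  task-7 still needs (3, 0) but only (2, 3) is free — short on net
  task-4 still needs (3, 2) but only (2, 3) is free — short on net
Permanently blocked: task-0, task-7 and task-4.
(3) Precisely 0 of the possible complete orderings are safe sequences.


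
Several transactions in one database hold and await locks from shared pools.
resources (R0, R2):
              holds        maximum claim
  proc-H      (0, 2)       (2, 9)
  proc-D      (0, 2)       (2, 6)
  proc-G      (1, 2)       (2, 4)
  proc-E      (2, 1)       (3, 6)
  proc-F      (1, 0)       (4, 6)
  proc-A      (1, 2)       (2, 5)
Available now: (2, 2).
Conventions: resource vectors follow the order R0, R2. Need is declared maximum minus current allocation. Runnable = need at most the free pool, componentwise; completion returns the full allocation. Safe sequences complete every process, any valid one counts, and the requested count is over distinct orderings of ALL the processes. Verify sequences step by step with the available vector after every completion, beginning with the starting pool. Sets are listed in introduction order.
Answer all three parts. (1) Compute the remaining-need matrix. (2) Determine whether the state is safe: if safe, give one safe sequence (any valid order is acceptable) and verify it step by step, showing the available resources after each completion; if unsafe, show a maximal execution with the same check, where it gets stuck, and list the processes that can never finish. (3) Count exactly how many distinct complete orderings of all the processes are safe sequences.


(1) Need matrix, components ordered R0, R2:
  proc-H: (2, 7)
  proc-D: (2, 4)
  proc-G: (1, 2)
  proc-E: (1, 5)
  proc-F: (3, 6)
  proc-A: (1, 3)
(2) SAFE, for example via the order proc-G, proc-D, proc-F, proc-A, proc-H, proc-E.
Key observation: proc-G is the earliest step where a requested resource binds exactly: need (1, 2), pool (2, 2) at its turn.
Verifying each step:
  pool = (2, 2)
  proc-G needs (1, 2) <= (2, 2) -> finishes; pool += (1, 2) = (3, 4)
  proc-D needs (2, 4) <= (3, 4) -> finishes; pool += (0, 2) = (3, 6)
  proc-F needs (3, 6) <= (3, 6) -> finishes; pool += (1, 0) = (4, 6)
  proc-A needs (1, 3) <= (4, 6) -> finishes; pool += (1, 2) = (5, 8)
  proc-H needs (2, 7) <= (5, 8) -> finishes; pool += (0, 2) = (5, 10)
  proc-E needs (1, 5) <= (5, 10) -> finishes; pool += (2, 1) = (7, 11)
(3) Precisely 32 of the possible complete orderings are safe sequences.


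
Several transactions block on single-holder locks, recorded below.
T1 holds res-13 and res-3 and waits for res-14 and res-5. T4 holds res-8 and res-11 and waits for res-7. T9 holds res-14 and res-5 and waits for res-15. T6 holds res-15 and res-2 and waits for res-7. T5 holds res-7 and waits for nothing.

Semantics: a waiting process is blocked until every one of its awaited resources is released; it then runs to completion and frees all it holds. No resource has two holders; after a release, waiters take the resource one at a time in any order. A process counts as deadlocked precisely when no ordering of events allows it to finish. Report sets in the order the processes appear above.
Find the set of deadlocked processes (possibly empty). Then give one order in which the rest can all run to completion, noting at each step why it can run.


No process is deadlocked.
Key observation: the waits form no ring: some process can always run, and its releases unblock the others one by one.
The rest can finish in the order T5, T6, T9, T1, T4.
Check, step by step:
  run T5 (it waits on nothing); releases res-7
  T6 waits on res-7 — all released -> runs and releases res-15 and res-2
  T9 waits on res-15 — all released -> runs and releases res-14 and res-5
  T1 waits on res-14 and res-5 — all released -> runs and releases res-13 and res-3
  T4 waits on res-7 — all released -> runs and releases res-8 and res-11


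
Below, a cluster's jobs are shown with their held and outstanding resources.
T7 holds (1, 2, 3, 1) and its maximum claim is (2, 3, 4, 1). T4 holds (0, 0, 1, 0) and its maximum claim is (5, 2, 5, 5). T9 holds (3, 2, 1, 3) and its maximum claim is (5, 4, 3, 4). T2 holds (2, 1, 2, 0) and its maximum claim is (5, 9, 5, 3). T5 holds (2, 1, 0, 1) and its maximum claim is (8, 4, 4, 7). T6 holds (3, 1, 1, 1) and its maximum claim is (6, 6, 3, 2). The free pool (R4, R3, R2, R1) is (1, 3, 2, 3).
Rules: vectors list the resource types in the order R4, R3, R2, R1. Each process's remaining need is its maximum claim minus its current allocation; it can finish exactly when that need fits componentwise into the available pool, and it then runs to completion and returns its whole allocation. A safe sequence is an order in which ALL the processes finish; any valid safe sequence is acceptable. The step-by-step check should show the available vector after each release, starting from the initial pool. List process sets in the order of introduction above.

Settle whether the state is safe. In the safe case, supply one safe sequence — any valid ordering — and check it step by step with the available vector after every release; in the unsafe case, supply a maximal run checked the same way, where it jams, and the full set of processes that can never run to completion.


The state is SAFE; one workable sequence: T7, T9, T6, T2, T5, T4.
Key observation: reading the order forward, T7 is the first process whose need (1, 1, 1, 0) meets the free pool (1, 3, 2, 3) exactly on a resource it requests.
Check, step by step:
  pool = (1, 3, 2, 3)
  run T7 (needs (1, 1, 1, 0), free (1, 3, 2, 3)); after release of (1, 2, 3, 1) the pool is (2, 5, 5, 4)
  run T9 (needs (2, 2, 2, 1), free (2, 5, 5, 4)); after release of (3, 2, 1, 3) the pool is (5, 7, 6, 7)
  run T6 (needs (3, 5, 2, 1), free (5, 7, 6, 7)); after release of (3, 1, 1, 1) the pool is (8, 8, 7, 8)
  run T2 (needs (3, 8, 3, 3), free (8, 8, 7, 8)); after release of (2, 1, 2, 0) the pool is (10, 9, 9, 8)
  run T5 (needs (6, 3, 4, 6), free (10, 9, 9, 8)); after release of (2, 1, 0, 1) the pool is (12, 10, 9, 9)
  run T4 (needs (5, 2, 4, 5), free (12, 10, 9, 9)); after release of (0, 0, 1, 0) the pool is (12, 10, 10, 9)


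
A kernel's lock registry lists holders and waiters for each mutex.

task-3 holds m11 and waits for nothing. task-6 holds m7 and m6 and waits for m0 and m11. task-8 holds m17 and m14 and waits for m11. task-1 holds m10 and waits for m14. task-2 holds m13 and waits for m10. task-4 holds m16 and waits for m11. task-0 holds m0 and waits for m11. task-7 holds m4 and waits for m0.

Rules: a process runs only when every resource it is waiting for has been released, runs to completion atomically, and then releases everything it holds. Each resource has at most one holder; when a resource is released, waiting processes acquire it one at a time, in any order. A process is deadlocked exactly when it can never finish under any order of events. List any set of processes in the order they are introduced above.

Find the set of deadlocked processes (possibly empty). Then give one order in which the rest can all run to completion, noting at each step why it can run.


The deadlocked set is empty.
Key observation: there is no circular wait here — follow any chain and it reaches a process that is free to run now.
A valid finishing order for the others: task-3, task-4, task-8, task-0, task-1, task-7, task-2, task-6.
Walking it through:
  task-3 waits on nothing -> runs at once and releases m11
  run task-4 (all its waits — m11 — are resolved); releases m16
  run task-8 (all its waits — m11 — are resolved); releases m17 and m14
  run task-0 (all its waits — m11 — are resolved); releases m0
  run task-1 (all its waits — m14 — are resolved); releases m10
  run task-7 (all its waits — m0 — are resolved); releases m4
  run task-2 (all its waits — m10 — are resolved); releases m13
  run task-6 (all its waits — m0 and m11 — are resolved); releases m7 and m6


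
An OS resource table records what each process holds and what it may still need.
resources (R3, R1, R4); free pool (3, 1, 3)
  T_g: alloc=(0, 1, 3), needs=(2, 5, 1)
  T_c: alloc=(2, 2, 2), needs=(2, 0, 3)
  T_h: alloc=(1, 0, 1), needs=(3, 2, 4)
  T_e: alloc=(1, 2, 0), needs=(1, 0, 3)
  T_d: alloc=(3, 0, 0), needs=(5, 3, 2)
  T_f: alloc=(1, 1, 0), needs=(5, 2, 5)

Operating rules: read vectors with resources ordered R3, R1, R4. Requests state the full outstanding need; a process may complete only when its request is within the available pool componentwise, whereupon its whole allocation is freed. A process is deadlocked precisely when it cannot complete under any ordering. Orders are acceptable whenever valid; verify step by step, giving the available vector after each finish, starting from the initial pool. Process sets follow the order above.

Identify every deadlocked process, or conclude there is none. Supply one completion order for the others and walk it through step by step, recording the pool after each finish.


Nothing here is deadlocked.
Key observation: there is always a runnable process — T_c first — so the state unwinds completely.
The rest can finish in the order T_c, T_d, T_f, T_e, T_h, T_g. Check, step by step:
  pool = (3, 1, 3)
  T_c: need (2, 0, 3) fits (3, 1, 3); releases (2, 2, 2), pool now (5, 3, 5)
  T_d: need (5, 3, 2) fits (5, 3, 5); releases (3, 0, 0), pool now (8, 3, 5)
  T_f: need (5, 2, 5) fits (8, 3, 5); releases (1, 1, 0), pool now (9, 4, 5)
  T_e: need (1, 0, 3) fits (9, 4, 5); releases (1, 2, 0), pool now (10, 6, 5)
  T_h: need (3, 2, 4) fits (10, 6, 5); releases (1, 0, 1), pool now (11, 6, 6)
  T_g: need (2, 5, 1) fits (11, 6, 6); releases (0, 1, 3), pool now (11, 7, 9)


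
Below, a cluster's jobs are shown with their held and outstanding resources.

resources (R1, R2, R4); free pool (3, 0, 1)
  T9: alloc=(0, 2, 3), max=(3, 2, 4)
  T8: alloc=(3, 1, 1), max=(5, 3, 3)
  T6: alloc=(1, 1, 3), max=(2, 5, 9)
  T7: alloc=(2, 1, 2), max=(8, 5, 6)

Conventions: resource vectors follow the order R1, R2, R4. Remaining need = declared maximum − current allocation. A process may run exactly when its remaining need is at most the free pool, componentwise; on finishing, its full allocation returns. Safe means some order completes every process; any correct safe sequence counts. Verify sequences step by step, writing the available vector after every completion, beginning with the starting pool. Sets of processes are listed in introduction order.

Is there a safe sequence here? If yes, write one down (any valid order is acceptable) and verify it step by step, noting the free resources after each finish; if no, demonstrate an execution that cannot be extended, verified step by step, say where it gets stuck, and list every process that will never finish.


The state is UNSAFE.
Key observation: after T9, T8 complete, (6, 3, 5) is the best the pool ever gets, yet each leftover process wants more R2.
The run T9, T8 cannot be extended any further. Verifying each step:
  pool = (3, 0, 1)
  run T9 (needs (3, 0, 1), free (3, 0, 1)); after release of (0, 2, 3) the pool is (3, 2, 4)
  run T8 (needs (2, 2, 2), free (3, 2, 4)); after release of (3, 1, 1) the pool is (6, 3, 5)
  T6 cannot run: need (1, 4, 6) vs free (6, 3, 5) (insufficient R2 and R4)
  T7 cannot run: need (6, 4, 4) vs free (6, 3, 5) (insufficient R2)
Processes that can never finish: T6 and T7.


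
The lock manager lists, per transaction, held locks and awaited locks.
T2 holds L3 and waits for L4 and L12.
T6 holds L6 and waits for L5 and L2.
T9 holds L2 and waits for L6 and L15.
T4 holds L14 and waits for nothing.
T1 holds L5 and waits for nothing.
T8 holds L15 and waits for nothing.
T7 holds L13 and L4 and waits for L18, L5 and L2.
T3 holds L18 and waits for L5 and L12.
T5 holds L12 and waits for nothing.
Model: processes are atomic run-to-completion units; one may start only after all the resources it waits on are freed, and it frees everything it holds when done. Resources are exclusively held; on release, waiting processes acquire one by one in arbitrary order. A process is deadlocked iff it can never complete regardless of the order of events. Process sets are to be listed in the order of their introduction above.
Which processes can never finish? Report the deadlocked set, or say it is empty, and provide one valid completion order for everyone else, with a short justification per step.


Deadlocked set: T2, T6, T9 and T7.
Key observation: nobody on the ring T9 -> T6 -> T9 can start until another member finishes, which never happens; T2 and T7 wait into the deadlock from upstream.
One completion order for the rest: T4, T5, T8, T1, T3.
Step-by-step check:
  T4 waits on nothing -> runs at once and releases L14
  T5 waits on nothing -> runs at once and releases L12
  T8 waits on nothing -> runs at once and releases L15
  T1 waits on nothing -> runs at once and releases L5
  T3 waits on L5 and L12 — all released -> runs and releases L18


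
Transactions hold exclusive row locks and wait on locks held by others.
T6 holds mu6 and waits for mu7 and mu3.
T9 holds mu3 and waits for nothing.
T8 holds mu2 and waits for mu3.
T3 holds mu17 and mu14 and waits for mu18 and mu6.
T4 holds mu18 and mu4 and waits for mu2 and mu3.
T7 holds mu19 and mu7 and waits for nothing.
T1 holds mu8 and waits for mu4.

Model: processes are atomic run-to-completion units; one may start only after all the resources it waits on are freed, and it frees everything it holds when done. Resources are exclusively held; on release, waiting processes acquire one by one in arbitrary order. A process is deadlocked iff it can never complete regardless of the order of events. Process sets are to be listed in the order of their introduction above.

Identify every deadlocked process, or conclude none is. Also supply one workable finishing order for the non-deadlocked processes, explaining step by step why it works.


Nothing here is deadlocked.
Key observation: the wait graph is acyclic; completion cascades from the unblocked processes through everyone else.
One completion order for the rest: T9, T7, T6, T8, T4, T3, T1.
Step-by-step check:
  T9 waits on nothing -> runs at once and releases mu3
  T7 waits on nothing -> runs at once and releases mu19 and mu7
  run T6 (all its waits — mu7 and mu3 — are resolved); releases mu6
  run T8 (all its waits — mu3 — are resolved); releases mu2
  run T4 (all its waits — mu2 and mu3 — are resolved); releases mu18 and mu4
  run T3 (all its waits — mu18 and mu6 — are resolved); releases mu17 and mu14
  run T1 (all its waits — mu4 — are resolved); releases mu8
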